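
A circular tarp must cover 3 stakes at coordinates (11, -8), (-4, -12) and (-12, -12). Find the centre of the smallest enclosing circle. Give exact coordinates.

(-0.5, -10)

Call the three points A, B, C in the order given.
Side lengths²: AB² = 241, AC² = 545, BC² = 64.
Since AC² = 545 ≥ 241 + 64 = 305, the angle opposite AC is not acute, so the smallest enclosing circle has AC as diameter.
Centre = midpoint of AC = (-0.5, -10), r² = 545/4 = 136.25.
Centre = (-0.5, -10).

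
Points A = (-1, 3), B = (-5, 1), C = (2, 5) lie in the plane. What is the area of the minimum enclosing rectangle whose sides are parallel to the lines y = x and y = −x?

In coordinates u = x + y, v = x − y the rectangle is axis-aligned; the map (x,y)→(u,v) scales areas by 2.
u-values: 2, -4, 7; range = 7 − (-4) = 11.
v-values: -4, -6, -3; range = -3 − (-6) = 3.
Area = (11 × 3) / 2 = 16.5.

16.5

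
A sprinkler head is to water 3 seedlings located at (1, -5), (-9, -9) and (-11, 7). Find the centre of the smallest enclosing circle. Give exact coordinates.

(-46/7, -4/7)

Call the three points A, B, C in the order given.
Side lengths²: AB² = 116, AC² = 288, BC² = 260.
Since AC² = 288 < 260 + 116 = 376, the triangle is acute, so the smallest enclosing circle is the circumcircle.
Circumcentre = (-46/7, -4/7), r² = 3770/49.
Centre = (-46/7, -4/7).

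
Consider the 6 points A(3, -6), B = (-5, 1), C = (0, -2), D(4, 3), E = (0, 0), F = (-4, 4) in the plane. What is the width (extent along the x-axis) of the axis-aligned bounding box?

max x = 4, min x = -5, so width = 9.

9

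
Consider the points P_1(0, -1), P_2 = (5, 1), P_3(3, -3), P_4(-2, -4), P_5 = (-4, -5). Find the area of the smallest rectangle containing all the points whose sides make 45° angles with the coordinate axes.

In coordinates u = x + y, v = x − y the rectangle is axis-aligned; the map (x,y)→(u,v) scales areas by 2.
u-values: -1, 6, 0, -6, -9; range = 6 − (-9) = 15.
v-values: 1, 4, 6, 2, 1; range = 6 − 1 = 5.
Area = (15 × 5) / 2 = 37.5.

37.5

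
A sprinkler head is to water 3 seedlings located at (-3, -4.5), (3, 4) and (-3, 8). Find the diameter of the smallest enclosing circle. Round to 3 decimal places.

Call the three points A, B, C in the order given.
Side lengths²: AB² = 108.25, AC² = 156.25, BC² = 52.
Since AC² = 156.25 < 108.25 + 52 = 160.25, the triangle is acute, so the smallest enclosing circle is the circumcircle.
Circumcentre = (-17/6, 1.75), r² = 5629/144.
Diameter = 2r = 2√(5629/144) ≈ 12.504.

12.504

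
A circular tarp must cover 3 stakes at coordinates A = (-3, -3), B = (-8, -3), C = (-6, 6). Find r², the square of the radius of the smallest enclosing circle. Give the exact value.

Side lengths²: AB² = 25, AC² = 90, BC² = 85.
Since AC² = 90 < 85 + 25 = 110, the triangle is acute, so the smallest enclosing circle is the circumcircle.
Circumcentre = (-5.5, 7/6), r² = 425/18.

425/18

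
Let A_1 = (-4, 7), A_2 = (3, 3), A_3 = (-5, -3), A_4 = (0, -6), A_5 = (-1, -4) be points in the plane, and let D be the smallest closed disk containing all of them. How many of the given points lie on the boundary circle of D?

A smallest enclosing disk is always determined by at most three of the input points on its boundary.
The farthest pair is A_1–A_4 with squared distance 185. The circle on this segment as diameter has centre (-2, 0.5) and r² = 185/4 = 46.25.
Check A_2: distance² to centre = 31.25 ≤ 46.25, so it lies inside.
All remaining points lie in this disk, and no smaller disk contains both endpoints, so this is the minimum enclosing circle.
The points at distance exactly r from the centre are A_1, A_4 — 2 points.

2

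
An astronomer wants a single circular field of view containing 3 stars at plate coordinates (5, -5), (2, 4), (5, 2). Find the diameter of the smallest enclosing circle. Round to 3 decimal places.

Call the three points A, B, C in the order given.
Side lengths²: AB² = 90, AC² = 49, BC² = 13.
Since AB² = 90 ≥ 49 + 13 = 62, the angle opposite AB is not acute, so the smallest enclosing circle has AB as diameter.
Centre = midpoint of AB = (3.5, -0.5), r² = 90/4 = 22.5.
Diameter = 2r = 2√(22.5) ≈ 9.487.

9.487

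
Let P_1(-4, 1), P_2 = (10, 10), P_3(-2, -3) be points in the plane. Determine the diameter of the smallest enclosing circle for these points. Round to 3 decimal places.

17.692

Side lengths²: P_1P_2² = 277, P_1P_3² = 20, P_2P_3² = 313.
Since P_2P_3² = 313 ≥ 277 + 20 = 297, the angle opposite P_2P_3 is not acute, so the smallest enclosing circle has P_2P_3 as diameter.
Centre = midpoint of P_2P_3 = (4, 3.5), r² = 313/4 = 78.25.
Diameter = 2r = 2√(78.25) ≈ 17.692.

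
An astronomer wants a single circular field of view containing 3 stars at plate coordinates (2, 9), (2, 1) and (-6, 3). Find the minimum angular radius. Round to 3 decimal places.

5.154

Call the three points A, B, C in the order given.
Side lengths²: AB² = 64, AC² = 100, BC² = 68.
Since AC² = 100 < 68 + 64 = 132, the triangle is acute, so the smallest enclosing circle is the circumcircle.
Circumcentre = (-1.25, 5), r² = 26.5625.
r = √(26.5625) ≈ 5.154.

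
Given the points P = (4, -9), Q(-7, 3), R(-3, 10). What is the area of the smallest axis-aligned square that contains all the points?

361

The bounding box has width 11 and height 19.
An axis-aligned square enclosing the set must have side ≥ max(width, height).
So the minimum side is max(11, 19) = 19.
Area = 19² = 361.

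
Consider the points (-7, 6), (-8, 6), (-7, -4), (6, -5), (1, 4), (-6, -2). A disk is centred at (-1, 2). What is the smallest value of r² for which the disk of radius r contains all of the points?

The required radius is the distance from (-1, 2) to the farthest point.
Squared distances: 52, 65, 72, 98, 8, 41.
Maximum is 98, attained at (6, -5).

98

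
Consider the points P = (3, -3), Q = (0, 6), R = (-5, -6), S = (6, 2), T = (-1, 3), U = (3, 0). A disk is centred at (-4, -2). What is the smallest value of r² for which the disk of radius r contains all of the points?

116

The required radius is the distance from (-4, -2) to the farthest point.
Squared distances: 50, 80, 17, 116, 34, 53.
Maximum is 116, attained at S.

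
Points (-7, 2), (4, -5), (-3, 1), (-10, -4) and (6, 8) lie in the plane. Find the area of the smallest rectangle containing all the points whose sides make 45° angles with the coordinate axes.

252

In coordinates u = x + y, v = x − y the rectangle is axis-aligned; the map (x,y)→(u,v) scales areas by 2.
u-values: -5, -1, -2, -14, 14; range = 14 − (-14) = 28.
v-values: -9, 9, -4, -6, -2; range = 9 − (-9) = 18.
Area = (28 × 18) / 2 = 252.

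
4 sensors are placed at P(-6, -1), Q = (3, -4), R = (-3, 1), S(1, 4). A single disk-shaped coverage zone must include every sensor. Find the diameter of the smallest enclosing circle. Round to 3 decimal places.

A smallest enclosing disk is always determined by at most three of the input points on its boundary.
The minimum enclosing circle is determined by three boundary points: P, Q, S.
Their circumcentre is (-10/11, -8/11) with r² = 3145/121.
The farthest remaining point R is at distance² 890/121 ≤ 3145/121.
Diameter = 2r = 2√(3145/121) ≈ 10.196.

10.196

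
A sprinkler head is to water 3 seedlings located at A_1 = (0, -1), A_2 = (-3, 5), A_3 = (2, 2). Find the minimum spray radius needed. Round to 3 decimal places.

3.358

Side lengths²: A_1A_2² = 45, A_1A_3² = 13, A_2A_3² = 34.
Since A_1A_2² = 45 < 34 + 13 = 47, the triangle is acute, so the smallest enclosing circle is the circumcircle.
Circumcentre = (-19/14, 29/14), r² = 1105/98.
r = √(1105/98) ≈ 3.358.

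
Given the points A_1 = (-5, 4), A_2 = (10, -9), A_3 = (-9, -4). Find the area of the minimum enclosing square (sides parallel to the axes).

361

The bounding box has width 19 and height 13.
An axis-aligned square enclosing the set must have side ≥ max(width, height).
So the minimum side is max(19, 13) = 19.
Area = 19² = 361.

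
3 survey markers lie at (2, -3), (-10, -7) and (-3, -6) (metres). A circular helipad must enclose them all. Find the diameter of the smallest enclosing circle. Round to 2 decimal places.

Call the three points A, B, C in the order given.
Side lengths²: AB² = 160, AC² = 34, BC² = 50.
Since AB² = 160 ≥ 50 + 34 = 84, the angle opposite AB is not acute, so the smallest enclosing circle has AB as diameter.
Centre = midpoint of AB = (-4, -5), r² = 160/4 = 40.
Diameter = 2r = 2√40 ≈ 12.65.

12.65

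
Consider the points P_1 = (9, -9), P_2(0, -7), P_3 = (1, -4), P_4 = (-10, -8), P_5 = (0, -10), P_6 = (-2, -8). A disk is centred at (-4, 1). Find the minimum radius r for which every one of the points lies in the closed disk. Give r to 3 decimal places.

The required radius is the distance from (-4, 1) to the farthest point.
Squared distances: 269, 80, 50, 117, 137, 85.
Maximum is 269, attained at P_1.
r = √269 ≈ 16.401.

16.401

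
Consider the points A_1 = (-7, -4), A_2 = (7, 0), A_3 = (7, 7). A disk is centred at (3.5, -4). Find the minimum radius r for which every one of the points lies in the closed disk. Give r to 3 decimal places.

The required radius is the distance from (3.5, -4) to the farthest point.
Squared distances: 110.25, 28.25, 133.25.
Maximum is 133.25, attained at A_3.
r = √(133.25) ≈ 11.543.

11.543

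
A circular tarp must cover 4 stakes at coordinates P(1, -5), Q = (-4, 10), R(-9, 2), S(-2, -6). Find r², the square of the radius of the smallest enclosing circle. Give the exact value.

65

The minimum enclosing circle of a finite set is fixed by two of the points (as a diameter) or three (as a circumcircle).
The farthest pair is Q–S with squared distance 260. The circle on this segment as diameter has centre (-3, 2) and r² = 260/4 = 65.
Check P: distance² to centre = 65 ≤ 65, so it lies inside.
All remaining points lie in this disk, and no smaller disk contains both endpoints, so this is the minimum enclosing circle.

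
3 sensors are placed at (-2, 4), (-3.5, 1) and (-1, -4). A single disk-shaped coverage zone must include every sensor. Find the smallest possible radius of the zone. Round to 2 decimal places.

Call the three points A, B, C in the order given.
Side lengths²: AB² = 11.25, AC² = 65, BC² = 31.25.
Since AC² = 65 ≥ 31.25 + 11.25 = 42.5, the angle opposite AC is not acute, so the smallest enclosing circle has AC as diameter.
Centre = midpoint of AC = (-1.5, 0), r² = 65/4 = 16.25.
r = √(16.25) ≈ 4.03.

4.03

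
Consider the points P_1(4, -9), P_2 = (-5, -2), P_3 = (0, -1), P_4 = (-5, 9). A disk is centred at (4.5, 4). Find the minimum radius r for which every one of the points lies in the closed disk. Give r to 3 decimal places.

13.010

The required radius is the distance from (4.5, 4) to the farthest point.
Squared distances: 169.25, 126.25, 45.25, 115.25.
Maximum is 169.25, attained at P_1.
r = √(169.25) ≈ 13.010.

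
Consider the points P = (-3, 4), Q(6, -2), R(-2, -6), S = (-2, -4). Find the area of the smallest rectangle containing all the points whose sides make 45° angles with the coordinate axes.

In coordinates u = x + y, v = x − y the rectangle is axis-aligned; the map (x,y)→(u,v) scales areas by 2.
u-values: 1, 4, -8, -6; range = 4 − (-8) = 12.
v-values: -7, 8, 4, 2; range = 8 − (-7) = 15.
Area = (12 × 15) / 2 = 90.

90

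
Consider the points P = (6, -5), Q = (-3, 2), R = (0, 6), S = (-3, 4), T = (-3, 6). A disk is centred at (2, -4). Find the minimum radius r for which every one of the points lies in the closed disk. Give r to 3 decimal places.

11.180

The required radius is the distance from (2, -4) to the farthest point.
Squared distances: 17, 61, 104, 89, 125.
Maximum is 125, attained at T.
r = √125 ≈ 11.180.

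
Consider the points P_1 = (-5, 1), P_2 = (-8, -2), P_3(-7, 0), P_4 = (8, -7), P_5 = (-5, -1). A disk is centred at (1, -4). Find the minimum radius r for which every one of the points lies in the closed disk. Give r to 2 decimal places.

The required radius is the distance from (1, -4) to the farthest point.
Squared distances: 61, 85, 80, 58, 45.
Maximum is 85, attained at P_2.
r = √85 ≈ 9.22.

9.22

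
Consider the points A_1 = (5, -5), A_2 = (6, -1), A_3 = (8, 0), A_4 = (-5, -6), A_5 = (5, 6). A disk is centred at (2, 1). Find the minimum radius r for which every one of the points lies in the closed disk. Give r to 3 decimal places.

The required radius is the distance from (2, 1) to the farthest point.
Squared distances: 45, 20, 37, 98, 34.
Maximum is 98, attained at A_4.
r = √98 ≈ 9.899.

9.899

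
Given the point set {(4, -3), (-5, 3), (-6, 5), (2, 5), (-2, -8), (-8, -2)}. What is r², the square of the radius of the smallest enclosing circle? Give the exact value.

A smallest enclosing disk is always determined by at most three of the input points on its boundary.
The minimum enclosing circle is determined by three boundary points: (-6, 5), (2, 5), (-2, -8).
Their circumcentre is (-2, -23/26) with r² = 34225/676.
The farthest remaining point (4, -3) is at distance² 27361/676 ≤ 34225/676.

34225/676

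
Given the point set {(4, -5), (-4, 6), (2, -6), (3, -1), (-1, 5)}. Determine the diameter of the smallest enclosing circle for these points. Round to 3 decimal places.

13.601

By Welzl's lemma the MEC is supported by two points (diametrically opposite) or three points (on a circumcircle).
The farthest pair is (4, -5)–(-4, 6) with squared distance 185. The circle on this segment as diameter has centre (0, 0.5) and r² = 185/4 = 46.25.
Check (2, -6): distance² to centre = 46.25 ≤ 46.25, so it lies inside.
All remaining points lie in this disk, and no smaller disk contains both endpoints, so this is the minimum enclosing circle.
Diameter = 2r = 2√(46.25) ≈ 13.601.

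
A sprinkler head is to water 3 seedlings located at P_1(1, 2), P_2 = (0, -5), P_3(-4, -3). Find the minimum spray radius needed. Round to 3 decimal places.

3.727

Side lengths²: P_1P_2² = 50, P_1P_3² = 50, P_2P_3² = 20.
Since P_1P_3² = 50 < 50 + 20 = 70, the triangle is acute, so the smallest enclosing circle is the circumcircle.
Circumcentre = (-2/3, -4/3), r² = 125/9.
r = √(125/9) ≈ 3.727.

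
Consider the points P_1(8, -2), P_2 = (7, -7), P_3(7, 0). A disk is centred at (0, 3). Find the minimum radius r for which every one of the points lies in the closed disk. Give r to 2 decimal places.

12.21

The required radius is the distance from (0, 3) to the farthest point.
Squared distances: 89, 149, 58.
Maximum is 149, attained at P_2.
r = √149 ≈ 12.21.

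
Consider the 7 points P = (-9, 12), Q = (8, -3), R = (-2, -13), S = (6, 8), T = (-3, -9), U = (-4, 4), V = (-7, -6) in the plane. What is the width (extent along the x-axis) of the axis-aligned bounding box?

max x = 8, min x = -9, so width = 17.

17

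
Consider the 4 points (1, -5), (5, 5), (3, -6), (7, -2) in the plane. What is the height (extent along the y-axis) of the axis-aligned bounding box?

max y = 5, min y = -6, so height = 11.

11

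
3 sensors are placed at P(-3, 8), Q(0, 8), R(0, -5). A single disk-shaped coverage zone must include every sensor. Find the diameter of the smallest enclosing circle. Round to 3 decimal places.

13.342

Side lengths²: PQ² = 9, PR² = 178, QR² = 169.
Since PR² = 178 ≥ 169 + 9 = 178, the angle opposite PR is not acute, so the smallest enclosing circle has PR as diameter.
Centre = midpoint of PR = (-1.5, 1.5), r² = 178/4 = 44.5.
Diameter = 2r = 2√(44.5) ≈ 13.342.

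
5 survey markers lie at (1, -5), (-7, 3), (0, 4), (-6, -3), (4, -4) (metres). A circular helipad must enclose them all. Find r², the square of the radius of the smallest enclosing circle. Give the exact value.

42.5

The minimum enclosing circle of a finite set is fixed by two of the points (as a diameter) or three (as a circumcircle).
The farthest pair is (-7, 3)–(4, -4) with squared distance 170. The circle on this segment as diameter has centre (-1.5, -0.5) and r² = 170/4 = 42.5.
Check (1, -5): distance² to centre = 26.5 ≤ 42.5, so it lies inside.
All remaining points lie in this disk, and no smaller disk contains both endpoints, so this is the minimum enclosing circle.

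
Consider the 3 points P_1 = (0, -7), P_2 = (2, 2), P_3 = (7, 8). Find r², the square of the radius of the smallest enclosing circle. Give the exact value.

Side lengths²: P_1P_2² = 85, P_1P_3² = 274, P_2P_3² = 61.
Since P_1P_3² = 274 ≥ 85 + 61 = 146, the angle opposite P_1P_3 is not acute, so the smallest enclosing circle has P_1P_3 as diameter.
Centre = midpoint of P_1P_3 = (3.5, 0.5), r² = 274/4 = 68.5.

68.5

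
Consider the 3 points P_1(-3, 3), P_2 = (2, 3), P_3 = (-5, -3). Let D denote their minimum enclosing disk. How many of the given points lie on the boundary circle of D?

2

Side lengths²: P_1P_2² = 25, P_1P_3² = 40, P_2P_3² = 85.
Since P_2P_3² = 85 ≥ 40 + 25 = 65, the angle opposite P_2P_3 is not acute, so the smallest enclosing circle has P_2P_3 as diameter.
Centre = midpoint of P_2P_3 = (-1.5, 0), r² = 85/4 = 21.25.
The points at distance exactly r from the centre are P_2, P_3 — 2 points.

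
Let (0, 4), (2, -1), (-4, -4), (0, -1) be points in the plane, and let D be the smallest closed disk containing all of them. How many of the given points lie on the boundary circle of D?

2

A smallest enclosing disk is always determined by at most three of the input points on its boundary.
The farthest pair is (0, 4)–(-4, -4) with squared distance 80. The circle on this segment as diameter has centre (-2, 0) and r² = 80/4 = 20.
Check (2, -1): distance² to centre = 17 ≤ 20, so it lies inside.
All remaining points lie in this disk, and no smaller disk contains both endpoints, so this is the minimum enclosing circle.
The points at distance exactly r from the centre are (0, 4), (-4, -4) — 2 points.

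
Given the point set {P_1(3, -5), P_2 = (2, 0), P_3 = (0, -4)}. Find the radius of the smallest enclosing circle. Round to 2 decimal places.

Side lengths²: P_1P_2² = 26, P_1P_3² = 10, P_2P_3² = 20.
Since P_1P_2² = 26 < 20 + 10 = 30, the triangle is acute, so the smallest enclosing circle is the circumcircle.
Circumcentre = (15/7, -18/7), r² = 325/49.
r = √(325/49) ≈ 2.58.

2.58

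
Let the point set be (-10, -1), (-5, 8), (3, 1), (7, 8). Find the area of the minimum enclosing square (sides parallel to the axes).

The bounding box has width 17 and height 9.
An axis-aligned square enclosing the set must have side ≥ max(width, height).
So the minimum side is max(17, 9) = 17.
Area = 17² = 289.

289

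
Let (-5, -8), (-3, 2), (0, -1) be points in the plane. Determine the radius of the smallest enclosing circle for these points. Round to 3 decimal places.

Call the three points A, B, C in the order given.
Side lengths²: AB² = 104, AC² = 74, BC² = 18.
Since AB² = 104 ≥ 74 + 18 = 92, the angle opposite AB is not acute, so the smallest enclosing circle has AB as diameter.
Centre = midpoint of AB = (-4, -3), r² = 104/4 = 26.
r = √26 ≈ 5.099.

5.099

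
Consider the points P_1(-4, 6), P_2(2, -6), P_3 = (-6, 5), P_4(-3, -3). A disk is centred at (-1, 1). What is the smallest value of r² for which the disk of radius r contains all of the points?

58

The required radius is the distance from (-1, 1) to the farthest point.
Squared distances: 34, 58, 41, 20.
Maximum is 58, attained at P_2.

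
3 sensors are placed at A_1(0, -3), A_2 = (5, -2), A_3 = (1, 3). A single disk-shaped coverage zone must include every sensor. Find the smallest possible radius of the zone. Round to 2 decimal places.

Side lengths²: A_1A_2² = 26, A_1A_3² = 37, A_2A_3² = 41.
Since A_2A_3² = 41 < 37 + 26 = 63, the triangle is acute, so the smallest enclosing circle is the circumcircle.
Circumcentre = (119/58, -15/58), r² = 19721/1682.
r = √(19721/1682) ≈ 3.42.

3.42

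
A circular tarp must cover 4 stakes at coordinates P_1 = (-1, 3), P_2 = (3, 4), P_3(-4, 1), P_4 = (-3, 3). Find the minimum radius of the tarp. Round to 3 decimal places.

The minimum enclosing circle of a finite set is fixed by two of the points (as a diameter) or three (as a circumcircle).
The farthest pair is P_2–P_3 with squared distance 58. The circle on this segment as diameter has centre (-0.5, 2.5) and r² = 58/4 = 14.5.
Check P_1: distance² to centre = 0.5 ≤ 14.5, so it lies inside.
All remaining points lie in this disk, and no smaller disk contains both endpoints, so this is the minimum enclosing circle.
r = √(14.5) ≈ 3.808.

3.808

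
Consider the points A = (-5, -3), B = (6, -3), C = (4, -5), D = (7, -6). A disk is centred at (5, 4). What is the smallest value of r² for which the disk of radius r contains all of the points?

149

The required radius is the distance from (5, 4) to the farthest point.
Squared distances: 149, 50, 82, 104.
Maximum is 149, attained at A.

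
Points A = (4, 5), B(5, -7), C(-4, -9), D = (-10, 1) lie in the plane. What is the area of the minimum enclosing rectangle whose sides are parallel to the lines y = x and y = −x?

In coordinates u = x + y, v = x − y the rectangle is axis-aligned; the map (x,y)→(u,v) scales areas by 2.
u-values: 9, -2, -13, -9; range = 9 − (-13) = 22.
v-values: -1, 12, 5, -11; range = 12 − (-11) = 23.
Area = (22 × 23) / 2 = 253.

253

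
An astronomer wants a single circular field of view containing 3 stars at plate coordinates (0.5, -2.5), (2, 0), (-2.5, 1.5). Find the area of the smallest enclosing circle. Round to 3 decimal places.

20.605

Call the three points A, B, C in the order given.
Side lengths²: AB² = 8.5, AC² = 25, BC² = 22.5.
Since AC² = 25 < 22.5 + 8.5 = 31, the triangle is acute, so the smallest enclosing circle is the circumcircle.
Circumcentre = (-5/9, -1/6), r² = 2125/324.
Area = π·r² = π·2125/324 ≈ 20.605.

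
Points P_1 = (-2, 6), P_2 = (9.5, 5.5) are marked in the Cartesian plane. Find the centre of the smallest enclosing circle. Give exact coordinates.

(3.75, 5.75)

The smallest circle enclosing two points has them as diameter endpoints.
Centre = midpoint = (3.75, 5.75); r² = |P_1P_2|²/4 = 132.5/4 = 33.125.
Centre = (3.75, 5.75).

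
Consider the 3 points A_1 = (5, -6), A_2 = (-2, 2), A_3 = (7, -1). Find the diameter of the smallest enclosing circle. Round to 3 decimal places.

10.649

Side lengths²: A_1A_2² = 113, A_1A_3² = 29, A_2A_3² = 90.
Since A_1A_2² = 113 < 90 + 29 = 119, the triangle is acute, so the smallest enclosing circle is the circumcircle.
Circumcentre = (59/34, -61/34), r² = 16385/578.
Diameter = 2r = 2√(16385/578) ≈ 10.649.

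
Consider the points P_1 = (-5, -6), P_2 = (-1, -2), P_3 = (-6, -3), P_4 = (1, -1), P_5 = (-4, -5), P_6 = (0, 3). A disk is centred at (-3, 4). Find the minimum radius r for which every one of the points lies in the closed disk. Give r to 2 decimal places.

The required radius is the distance from (-3, 4) to the farthest point.
Squared distances: 104, 40, 58, 41, 82, 10.
Maximum is 104, attained at P_1.
r = √104 ≈ 10.20.

10.20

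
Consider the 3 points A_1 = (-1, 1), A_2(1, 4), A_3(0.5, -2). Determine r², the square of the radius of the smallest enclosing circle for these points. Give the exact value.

9.0625

Side lengths²: A_1A_2² = 13, A_1A_3² = 11.25, A_2A_3² = 36.25.
Since A_2A_3² = 36.25 ≥ 13 + 11.25 = 24.25, the angle opposite A_2A_3 is not acute, so the smallest enclosing circle has A_2A_3 as diameter.
Centre = midpoint of A_2A_3 = (0.75, 1), r² = 36.25/4 = 9.0625.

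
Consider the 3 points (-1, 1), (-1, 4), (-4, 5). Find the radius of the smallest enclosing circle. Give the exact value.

2.5

Call the three points A, B, C in the order given.
Side lengths²: AB² = 9, AC² = 25, BC² = 10.
Since AC² = 25 ≥ 10 + 9 = 19, the angle opposite AC is not acute, so the smallest enclosing circle has AC as diameter.
Centre = midpoint of AC = (-2.5, 3), r² = 25/4 = 6.25.
r = √(6.25) = 2.5.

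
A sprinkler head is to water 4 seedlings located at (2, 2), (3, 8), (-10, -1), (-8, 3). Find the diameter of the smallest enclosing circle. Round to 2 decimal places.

The minimum enclosing circle of a finite set is fixed by two of the points (as a diameter) or three (as a circumcircle).
The farthest pair is (3, 8)–(-10, -1) with squared distance 250. The circle on this segment as diameter has centre (-3.5, 3.5) and r² = 250/4 = 62.5.
Check (2, 2): distance² to centre = 32.5 ≤ 62.5, so it lies inside.
All remaining points lie in this disk, and no smaller disk contains both endpoints, so this is the minimum enclosing circle.
Diameter = 2r = 2√(62.5) ≈ 15.81.

15.81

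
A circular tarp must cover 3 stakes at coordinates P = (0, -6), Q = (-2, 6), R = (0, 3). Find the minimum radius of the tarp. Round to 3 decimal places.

Side lengths²: PQ² = 148, PR² = 81, QR² = 13.
Since PQ² = 148 ≥ 81 + 13 = 94, the angle opposite PQ is not acute, so the smallest enclosing circle has PQ as diameter.
Centre = midpoint of PQ = (-1, 0), r² = 148/4 = 37.
r = √37 ≈ 6.083.

6.083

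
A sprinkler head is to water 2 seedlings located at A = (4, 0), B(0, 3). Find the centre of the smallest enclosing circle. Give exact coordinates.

(2, 1.5)

The smallest circle enclosing two points has them as diameter endpoints.
Centre = midpoint = (2, 1.5); r² = |AB|²/4 = 25/4 = 6.25.
Centre = (2, 1.5).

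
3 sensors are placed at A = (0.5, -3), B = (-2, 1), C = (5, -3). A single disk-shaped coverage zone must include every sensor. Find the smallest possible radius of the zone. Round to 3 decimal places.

4.031

Side lengths²: AB² = 22.25, AC² = 20.25, BC² = 65.
Since BC² = 65 ≥ 22.25 + 20.25 = 42.5, the angle opposite BC is not acute, so the smallest enclosing circle has BC as diameter.
Centre = midpoint of BC = (1.5, -1), r² = 65/4 = 16.25.
r = √(16.25) ≈ 4.031.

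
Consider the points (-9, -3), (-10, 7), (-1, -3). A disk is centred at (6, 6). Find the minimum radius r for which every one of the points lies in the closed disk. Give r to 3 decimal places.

The required radius is the distance from (6, 6) to the farthest point.
Squared distances: 306, 257, 130.
Maximum is 306, attained at (-9, -3).
r = √306 ≈ 17.493.

17.493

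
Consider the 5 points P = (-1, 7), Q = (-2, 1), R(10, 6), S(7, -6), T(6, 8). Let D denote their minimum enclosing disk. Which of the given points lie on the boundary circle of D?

The minimum enclosing circle of a finite set is fixed by two of the points (as a diameter) or three (as a circumcircle).
The minimum enclosing circle is determined by three boundary points: P, R, S.
Their circumcentre is (361/90, 101/90) with r² = 241621/4050.
The farthest remaining point T is at distance² 207601/4050 ≤ 241621/4050.
The points at distance exactly r from the centre are P, R, S — 3 points.

P, R, S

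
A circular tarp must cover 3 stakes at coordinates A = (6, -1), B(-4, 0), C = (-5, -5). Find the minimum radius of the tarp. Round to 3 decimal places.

Side lengths²: AB² = 101, AC² = 137, BC² = 26.
Since AC² = 137 ≥ 101 + 26 = 127, the angle opposite AC is not acute, so the smallest enclosing circle has AC as diameter.
Centre = midpoint of AC = (0.5, -3), r² = 137/4 = 34.25.
r = √(34.25) ≈ 5.852.

5.852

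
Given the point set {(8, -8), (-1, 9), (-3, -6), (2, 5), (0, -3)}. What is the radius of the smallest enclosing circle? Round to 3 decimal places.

9.618

A smallest enclosing disk is always determined by at most three of the input points on its boundary.
The farthest pair is (8, -8)–(-1, 9) with squared distance 370. The circle on this segment as diameter has centre (3.5, 0.5) and r² = 370/4 = 92.5.
Check (-3, -6): distance² to centre = 84.5 ≤ 92.5, so it lies inside.
All remaining points lie in this disk, and no smaller disk contains both endpoints, so this is the minimum enclosing circle.
r = √(92.5) ≈ 9.618.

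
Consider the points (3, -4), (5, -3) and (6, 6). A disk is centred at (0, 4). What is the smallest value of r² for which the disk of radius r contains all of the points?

74

The required radius is the distance from (0, 4) to the farthest point.
Squared distances: 73, 74, 40.
Maximum is 74, attained at (5, -3).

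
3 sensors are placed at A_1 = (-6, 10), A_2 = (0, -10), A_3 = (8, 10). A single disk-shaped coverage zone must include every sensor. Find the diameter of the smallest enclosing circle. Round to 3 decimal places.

Side lengths²: A_1A_2² = 436, A_1A_3² = 196, A_2A_3² = 464.
Since A_2A_3² = 464 < 436 + 196 = 632, the triangle is acute, so the smallest enclosing circle is the circumcircle.
Circumcentre = (1, 1.2), r² = 126.44.
Diameter = 2r = 2√(126.44) ≈ 22.489.

22.489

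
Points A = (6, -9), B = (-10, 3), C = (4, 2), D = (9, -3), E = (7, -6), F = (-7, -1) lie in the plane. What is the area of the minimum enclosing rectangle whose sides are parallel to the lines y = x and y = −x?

In coordinates u = x + y, v = x − y the rectangle is axis-aligned; the map (x,y)→(u,v) scales areas by 2.
u-values: -3, -7, 6, 6, 1, -8; range = 6 − (-8) = 14.
v-values: 15, -13, 2, 12, 13, -6; range = 15 − (-13) = 28.
Area = (14 × 28) / 2 = 196.

196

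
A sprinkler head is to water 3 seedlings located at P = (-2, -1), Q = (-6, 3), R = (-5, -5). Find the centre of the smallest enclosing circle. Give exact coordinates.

Side lengths²: PQ² = 32, PR² = 25, QR² = 65.
Since QR² = 65 ≥ 32 + 25 = 57, the angle opposite QR is not acute, so the smallest enclosing circle has QR as diameter.
Centre = midpoint of QR = (-5.5, -1), r² = 65/4 = 16.25.
Centre = (-5.5, -1).

(-5.5, -1)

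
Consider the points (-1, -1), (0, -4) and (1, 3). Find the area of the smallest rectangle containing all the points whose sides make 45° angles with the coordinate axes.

24

In coordinates u = x + y, v = x − y the rectangle is axis-aligned; the map (x,y)→(u,v) scales areas by 2.
u-values: -2, -4, 4; range = 4 − (-4) = 8.
v-values: 0, 4, -2; range = 4 − (-2) = 6.
Area = (8 × 6) / 2 = 24.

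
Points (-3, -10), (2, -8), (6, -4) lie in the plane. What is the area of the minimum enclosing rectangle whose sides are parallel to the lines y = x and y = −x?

22.5

In coordinates u = x + y, v = x − y the rectangle is axis-aligned; the map (x,y)→(u,v) scales areas by 2.
u-values: -13, -6, 2; range = 2 − (-13) = 15.
v-values: 7, 10, 10; range = 10 − 7 = 3.
Area = (15 × 3) / 2 = 22.5.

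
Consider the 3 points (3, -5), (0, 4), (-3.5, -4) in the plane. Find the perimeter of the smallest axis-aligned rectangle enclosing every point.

Width = max x − min x = 3 − (-3.5) = 6.5.
Height = max y − min y = 4 − (-5) = 9.
Perimeter = 2(6.5 + 9) = 31.

31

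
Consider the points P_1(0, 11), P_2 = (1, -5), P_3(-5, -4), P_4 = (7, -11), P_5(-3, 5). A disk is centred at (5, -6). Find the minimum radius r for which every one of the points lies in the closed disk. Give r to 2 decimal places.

The required radius is the distance from (5, -6) to the farthest point.
Squared distances: 314, 17, 104, 29, 185.
Maximum is 314, attained at P_1.
r = √314 ≈ 17.72.

17.72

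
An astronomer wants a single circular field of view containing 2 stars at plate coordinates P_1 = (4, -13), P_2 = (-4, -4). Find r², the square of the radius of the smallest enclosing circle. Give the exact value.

The smallest circle enclosing two points has them as diameter endpoints.
Centre = midpoint = (0, -8.5); r² = |P_1P_2|²/4 = 145/4 = 36.25.

36.25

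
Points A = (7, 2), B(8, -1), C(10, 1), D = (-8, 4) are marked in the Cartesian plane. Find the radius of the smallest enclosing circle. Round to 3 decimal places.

A smallest enclosing disk is always determined by at most three of the input points on its boundary.
The farthest pair is C–D with squared distance 333. The circle on this segment as diameter has centre (1, 2.5) and r² = 333/4 = 83.25.
Check A: distance² to centre = 36.25 ≤ 83.25, so it lies inside.
All remaining points lie in this disk, and no smaller disk contains both endpoints, so this is the minimum enclosing circle.
r = √(83.25) ≈ 9.124.

9.124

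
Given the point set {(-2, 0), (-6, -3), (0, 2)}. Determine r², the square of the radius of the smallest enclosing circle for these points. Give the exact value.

Call the three points A, B, C in the order given.
Side lengths²: AB² = 25, AC² = 8, BC² = 61.
Since BC² = 61 ≥ 25 + 8 = 33, the angle opposite BC is not acute, so the smallest enclosing circle has BC as diameter.
Centre = midpoint of BC = (-3, -0.5), r² = 61/4 = 15.25.

15.25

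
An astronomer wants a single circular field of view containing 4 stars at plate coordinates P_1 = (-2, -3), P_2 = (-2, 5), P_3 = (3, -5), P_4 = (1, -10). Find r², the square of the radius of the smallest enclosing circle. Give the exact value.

58.5

The minimum enclosing circle of a finite set is fixed by two of the points (as a diameter) or three (as a circumcircle).
The farthest pair is P_2–P_4 with squared distance 234. The circle on this segment as diameter has centre (-0.5, -2.5) and r² = 234/4 = 58.5.
Check P_1: distance² to centre = 2.5 ≤ 58.5, so it lies inside.
All remaining points lie in this disk, and no smaller disk contains both endpoints, so this is the minimum enclosing circle.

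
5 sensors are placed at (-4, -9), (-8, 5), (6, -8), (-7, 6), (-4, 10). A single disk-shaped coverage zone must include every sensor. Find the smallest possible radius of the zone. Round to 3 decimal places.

By Welzl's lemma the MEC is supported by two points (diametrically opposite) or three points (on a circumcircle).
The minimum enclosing circle is determined by three boundary points: (-4, -9), (6, -8), (-4, 10).
Their circumcentre is (0.1, 0.5) with r² = 107.06.
The farthest remaining point (-8, 5) is at distance² 85.86 ≤ 107.06.
r = √(107.06) ≈ 10.347.

10.347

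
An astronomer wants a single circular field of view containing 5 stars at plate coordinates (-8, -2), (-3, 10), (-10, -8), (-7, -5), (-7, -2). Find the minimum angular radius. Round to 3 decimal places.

9.657

The minimum enclosing circle of a finite set is fixed by two of the points (as a diameter) or three (as a circumcircle).
The farthest pair is (-3, 10)–(-10, -8) with squared distance 373. The circle on this segment as diameter has centre (-6.5, 1) and r² = 373/4 = 93.25.
Check (-8, -2): distance² to centre = 11.25 ≤ 93.25, so it lies inside.
All remaining points lie in this disk, and no smaller disk contains both endpoints, so this is the minimum enclosing circle.
r = √(93.25) ≈ 9.657.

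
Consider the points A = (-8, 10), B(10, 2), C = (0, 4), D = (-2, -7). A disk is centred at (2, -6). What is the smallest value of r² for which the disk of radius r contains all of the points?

The required radius is the distance from (2, -6) to the farthest point.
Squared distances: 356, 128, 104, 17.
Maximum is 356, attained at A.

356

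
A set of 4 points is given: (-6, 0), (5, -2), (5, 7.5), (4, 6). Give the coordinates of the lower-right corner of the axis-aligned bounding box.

x-range [-6, 5], y-range [-2, 7.5].
The lower-right corner is (5, -2).

(5, -2)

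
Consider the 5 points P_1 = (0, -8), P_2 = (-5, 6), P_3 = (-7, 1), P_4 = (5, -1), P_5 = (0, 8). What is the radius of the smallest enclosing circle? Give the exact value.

8

The minimum enclosing circle of a finite set is fixed by two of the points (as a diameter) or three (as a circumcircle).
The farthest pair is P_1–P_5 with squared distance 256. The circle on this segment as diameter has centre (0, 0) and r² = 256/4 = 64.
Check P_2: distance² to centre = 61 ≤ 64, so it lies inside.
All remaining points lie in this disk, and no smaller disk contains both endpoints, so this is the minimum enclosing circle.
r = √64 = 8.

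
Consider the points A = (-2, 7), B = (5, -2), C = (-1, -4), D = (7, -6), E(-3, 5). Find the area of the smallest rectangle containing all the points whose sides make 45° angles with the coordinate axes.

110

In coordinates u = x + y, v = x − y the rectangle is axis-aligned; the map (x,y)→(u,v) scales areas by 2.
u-values: 5, 3, -5, 1, 2; range = 5 − (-5) = 10.
v-values: -9, 7, 3, 13, -8; range = 13 − (-9) = 22.
Area = (10 × 22) / 2 = 110.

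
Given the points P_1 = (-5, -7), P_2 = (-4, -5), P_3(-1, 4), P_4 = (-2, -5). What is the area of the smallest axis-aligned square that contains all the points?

The bounding box has width 4 and height 11.
An axis-aligned square enclosing the set must have side ≥ max(width, height).
So the minimum side is max(4, 11) = 11.
Area = 11² = 121.

121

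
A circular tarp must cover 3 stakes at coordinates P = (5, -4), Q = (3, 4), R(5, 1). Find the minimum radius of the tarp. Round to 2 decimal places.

Side lengths²: PQ² = 68, PR² = 25, QR² = 13.
Since PQ² = 68 ≥ 25 + 13 = 38, the angle opposite PQ is not acute, so the smallest enclosing circle has PQ as diameter.
Centre = midpoint of PQ = (4, 0), r² = 68/4 = 17.
r = √17 ≈ 4.12.

4.12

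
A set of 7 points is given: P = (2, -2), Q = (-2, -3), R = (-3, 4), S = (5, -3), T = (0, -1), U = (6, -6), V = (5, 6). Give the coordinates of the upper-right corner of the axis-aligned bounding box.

x-range [-3, 6], y-range [-6, 6].
The upper-right corner is (6, 6).

(6, 6)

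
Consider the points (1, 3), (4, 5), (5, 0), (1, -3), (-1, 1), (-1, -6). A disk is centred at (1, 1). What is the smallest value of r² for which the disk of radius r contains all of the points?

The required radius is the distance from (1, 1) to the farthest point.
Squared distances: 4, 25, 17, 16, 4, 53.
Maximum is 53, attained at (-1, -6).

53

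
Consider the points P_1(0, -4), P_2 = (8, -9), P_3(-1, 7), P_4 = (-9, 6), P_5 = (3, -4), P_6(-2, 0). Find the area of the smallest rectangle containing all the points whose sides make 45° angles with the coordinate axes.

160

In coordinates u = x + y, v = x − y the rectangle is axis-aligned; the map (x,y)→(u,v) scales areas by 2.
u-values: -4, -1, 6, -3, -1, -2; range = 6 − (-4) = 10.
v-values: 4, 17, -8, -15, 7, -2; range = 17 − (-15) = 32.
Area = (10 × 32) / 2 = 160.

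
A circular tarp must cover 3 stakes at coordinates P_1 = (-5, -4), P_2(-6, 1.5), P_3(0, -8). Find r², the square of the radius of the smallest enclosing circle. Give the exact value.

31.5625

Side lengths²: P_1P_2² = 31.25, P_1P_3² = 41, P_2P_3² = 126.25.
Since P_2P_3² = 126.25 ≥ 41 + 31.25 = 72.25, the angle opposite P_2P_3 is not acute, so the smallest enclosing circle has P_2P_3 as diameter.
Centre = midpoint of P_2P_3 = (-3, -3.25), r² = 126.25/4 = 31.5625.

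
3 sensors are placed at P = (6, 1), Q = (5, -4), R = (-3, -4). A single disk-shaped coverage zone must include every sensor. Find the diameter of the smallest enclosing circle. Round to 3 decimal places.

10.296

Side lengths²: PQ² = 26, PR² = 106, QR² = 64.
Since PR² = 106 ≥ 64 + 26 = 90, the angle opposite PR is not acute, so the smallest enclosing circle has PR as diameter.
Centre = midpoint of PR = (1.5, -1.5), r² = 106/4 = 26.5.
Diameter = 2r = 2√(26.5) ≈ 10.296.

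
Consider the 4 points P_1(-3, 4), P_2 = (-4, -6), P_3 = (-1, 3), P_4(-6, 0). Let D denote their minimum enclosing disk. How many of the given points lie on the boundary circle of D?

2

The farthest pair is P_1–P_2 with squared distance 101. The circle on this segment as diameter has centre (-3.5, -1) and r² = 101/4 = 25.25.
Check P_3: distance² to centre = 22.25 ≤ 25.25, so it lies inside.
All remaining points lie in this disk, and no smaller disk contains both endpoints, so this is the minimum enclosing circle.
The points at distance exactly r from the centre are P_1, P_2 — 2 points.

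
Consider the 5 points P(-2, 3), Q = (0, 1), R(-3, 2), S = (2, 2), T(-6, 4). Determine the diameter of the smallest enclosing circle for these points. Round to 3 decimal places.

The farthest pair is S–T with squared distance 68. The circle on this segment as diameter has centre (-2, 3) and r² = 68/4 = 17.
Check P: distance² to centre = 0 ≤ 17, so it lies inside.
All remaining points lie in this disk, and no smaller disk contains both endpoints, so this is the minimum enclosing circle.
Diameter = 2r = 2√17 ≈ 8.246.

8.246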